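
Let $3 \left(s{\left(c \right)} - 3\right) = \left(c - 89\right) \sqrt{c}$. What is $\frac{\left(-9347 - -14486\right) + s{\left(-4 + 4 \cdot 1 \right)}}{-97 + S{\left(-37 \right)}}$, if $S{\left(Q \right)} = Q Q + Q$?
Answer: $\frac{5142}{1235} \approx 4.1636$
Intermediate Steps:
$S{\left(Q \right)} = Q + Q^{2}$ ($S{\left(Q \right)} = Q^{2} + Q = Q + Q^{2}$)
$s{\left(c \right)} = 3 + \frac{\sqrt{c} \left(-89 + c\right)}{3}$ ($s{\left(c \right)} = 3 + \frac{\left(c - 89\right) \sqrt{c}}{3} = 3 + \frac{\left(-89 + c\right) \sqrt{c}}{3} = 3 + \frac{\sqrt{c} \left(-89 + c\right)}{3}$)
$\frac{\left(-9347 - -14486\right) + s{\left(-4 + 4 \cdot 1 \right)}}{-97 + S{\left(-37 \right)}} = \frac{\left(-9347 - -14486\right) + \left(3 - \frac{89 \sqrt{-4 + 4 \cdot 1}}{3} + \frac{\left(-4 + 4 \cdot 1\right)^{\frac{3}{2}}}{3}\right)}{-97 - 37 \left(1 - 37\right)} = \frac{\left(-9347 + 14486\right) + \left(3 - \frac{89 \sqrt{-4 + 4}}{3} + \frac{\left(-4 + 4\right)^{\frac{3}{2}}}{3}\right)}{-97 - -1332} = \frac{5139 + \left(3 - \frac{89 \sqrt{0}}{3} + \frac{0^{\frac{3}{2}}}{3}\right)}{-97 + 1332} = \frac{5139 + \left(3 - 0 + \frac{1}{3} \cdot 0\right)}{1235} = \left(5139 + \left(3 + 0 + 0\right)\right) \frac{1}{1235} = \left(5139 + 3\right) \frac{1}{1235} = 5142 \cdot \frac{1}{1235} = \frac{5142}{1235}$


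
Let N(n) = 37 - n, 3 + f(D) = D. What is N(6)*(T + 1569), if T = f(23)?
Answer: 49259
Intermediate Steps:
f(D) = -3 + D
T = 20 (T = -3 + 23 = 20)
N(6)*(T + 1569) = (37 - 1*6)*(20 + 1569) = (37 - 6)*1589 = 31*1589 = 49259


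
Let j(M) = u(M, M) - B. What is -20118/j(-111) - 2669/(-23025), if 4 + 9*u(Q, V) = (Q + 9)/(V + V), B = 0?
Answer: 154251593989/3016275 ≈ 51140.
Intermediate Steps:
u(Q, V) = -4/9 + (9 + Q)/(18*V) (u(Q, V) = -4/9 + ((Q + 9)/(V + V))/9 = -4/9 + ((9 + Q)/((2*V)))/9 = -4/9 + ((9 + Q)*(1/(2*V)))/9 = -4/9 + ((9 + Q)/(2*V))/9 = -4/9 + (9 + Q)/(18*V))
j(M) = (9 - 7*M)/(18*M) (j(M) = (9 + M - 8*M)/(18*M) - 1*0 = (9 - 7*M)/(18*M) + 0 = (9 - 7*M)/(18*M))
-20118/j(-111) - 2669/(-23025) = -20118*(-1998/(9 - 7*(-111))) - 2669/(-23025) = -20118*(-1998/(9 + 777)) - 2669*(-1/23025) = -20118/((1/18)*(-1/111)*786) + 2669/23025 = -20118/(-131/333) + 2669/23025 = -20118*(-333/131) + 2669/23025 = 6699294/131 + 2669/23025 = 154251593989/3016275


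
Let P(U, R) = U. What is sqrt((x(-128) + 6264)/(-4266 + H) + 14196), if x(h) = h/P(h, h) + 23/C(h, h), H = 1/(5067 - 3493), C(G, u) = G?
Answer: 3*sqrt(4551028497245901631)/53717464 ≈ 119.14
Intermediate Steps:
H = 1/1574 ≈ 0.00063532
x(h) = 1 + 23/h (x(h) = h/h + 23/h = 1 + 23/h)
sqrt((x(-128) + 6264)/(-4266 + H) + 14196) = sqrt(((23 - 128)/(-128) + 6264)/(-4266 + 1/1574) + 14196) = sqrt((-1/128*(-105) + 6264)/(-6714683/1574) + 14196) = sqrt((105/128 + 6264)*(-1574/6714683) + 14196) = sqrt((801897/128)*(-1574/6714683) + 14196) = sqrt(-631092939/429739712 + 14196) = sqrt(6099953858613/429739712) = 3*sqrt(4551028497245901631)/53717464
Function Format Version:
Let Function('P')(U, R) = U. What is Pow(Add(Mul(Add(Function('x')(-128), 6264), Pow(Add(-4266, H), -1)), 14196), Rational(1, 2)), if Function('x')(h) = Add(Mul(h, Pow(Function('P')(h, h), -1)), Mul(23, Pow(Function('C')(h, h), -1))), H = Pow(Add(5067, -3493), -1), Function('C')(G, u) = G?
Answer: Mul(Rational(3, 53717464), Pow(4551028497245901631, Rational(1, 2))) ≈ 119.14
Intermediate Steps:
H = Rational(1, 1574) (H = Pow(1574, -1) = Rational(1, 1574) ≈ 0.00063532)
Function('x')(h) = Add(1, Mul(23, Pow(h, -1))) (Function('x')(h) = Add(Mul(h, Pow(h, -1)), Mul(23, Pow(h, -1))) = Add(1, Mul(23, Pow(h, -1))))
Pow(Add(Mul(Add(Function('x')(-128), 6264), Pow(Add(-4266, H), -1)), 14196), Rational(1, 2)) = Pow(Add(Mul(Add(Mul(Pow(-128, -1), Add(23, -128)), 6264), Pow(Add(-4266, Rational(1, 1574)), -1)), 14196), Rational(1, 2)) = Pow(Add(Mul(Add(Mul(Rational(-1, 128), -105), 6264), Pow(Rational(-6714683, 1574), -1)), 14196), Rational(1, 2)) = Pow(Add(Mul(Add(Rational(105, 128), 6264), Rational(-1574, 6714683)), 14196), Rational(1, 2)) = Pow(Add(Mul(Rational(801897, 128), Rational(-1574, 6714683)), 14196), Rational(1, 2)) = Pow(Add(Rational(-631092939, 429739712), 14196), Rational(1, 2)) = Pow(Rational(6099953858613, 429739712), Rational(1, 2)) = Mul(Rational(3, 53717464), Pow(4551028497245901631, Rational(1, 2)))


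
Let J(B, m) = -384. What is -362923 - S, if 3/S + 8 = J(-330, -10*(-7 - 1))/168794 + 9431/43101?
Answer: -10275459945577012/28313088061 ≈ -3.6292e+5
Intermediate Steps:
S = -10912785291/28313088061 (S = 3/(-8 + (-384/168794 + 9431/43101)) = 3/(-8 + (-384*1/168794 + 9431*(1/43101))) = 3/(-8 + (-192/84397 + 9431/43101)) = 3/(-8 + 787672715/3637595097) = 3/(-28313088061/3637595097) = 3*(-3637595097/28313088061) = -10912785291/28313088061 ≈ -0.38543)
-362923 - S = -362923 - 1*(-10912785291/28313088061) = -362923 + 10912785291/28313088061 = -10275459945577012/28313088061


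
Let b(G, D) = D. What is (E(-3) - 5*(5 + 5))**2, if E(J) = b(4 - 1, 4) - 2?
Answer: 2304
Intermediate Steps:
E(J) = 2 (E(J) = 4 - 2 = 2)
(E(-3) - 5*(5 + 5))**2 = (2 - 5*(5 + 5))**2 = (2 - 5*10)**2 = (2 - 50)**2 = (-48)**2 = 2304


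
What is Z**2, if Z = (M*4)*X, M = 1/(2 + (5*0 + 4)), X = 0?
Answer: 0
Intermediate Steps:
M = 1/6 (M = 1/(2 + (0 + 4)) = 1/(2 + 4) = 1/6 ≈ 0.16667)
Z = 0 (Z = ((1/6)*4)*0 = (2/3)*0 = 0)
Z**2 = 0**2 = 0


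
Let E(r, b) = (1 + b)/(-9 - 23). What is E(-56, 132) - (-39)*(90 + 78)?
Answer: 209531/32 ≈ 6547.8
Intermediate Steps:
E(r, b) = -1/32 - b/32 (E(r, b) = (1 + b)/(-32) = (1 + b)*(-1/32) = -1/32 - b/32)
E(-56, 132) - (-39)*(90 + 78) = (-1/32 - 1/32*132) - (-39)*(90 + 78) = (-1/32 - 33/8) - (-39)*168 = -133/32 - 1*(-6552) = -133/32 + 6552 = 209531/32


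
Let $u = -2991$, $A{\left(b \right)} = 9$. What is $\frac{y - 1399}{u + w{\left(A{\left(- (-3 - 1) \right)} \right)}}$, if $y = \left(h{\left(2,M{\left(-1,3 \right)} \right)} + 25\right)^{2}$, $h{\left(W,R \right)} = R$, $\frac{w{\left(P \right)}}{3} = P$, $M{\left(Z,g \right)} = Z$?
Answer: $\frac{823}{2964} \approx 0.27767$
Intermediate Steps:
$w{\left(P \right)} = 3 P$
$y = 576$ ($y = \left(-1 + 25\right)^{2} = 24^{2} = 576$)
$\frac{y - 1399}{u + w{\left(A{\left(- (-3 - 1) \right)} \right)}} = \frac{576 - 1399}{-2991 + 3 \cdot 9} = - \frac{823}{-2991 + 27} = - \frac{823}{-2964} = \left(-823\right) \left(- \frac{1}{2964}\right) = \frac{823}{2964}$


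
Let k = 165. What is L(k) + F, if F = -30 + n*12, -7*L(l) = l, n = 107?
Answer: 8613/7 ≈ 1230.4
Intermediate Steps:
L(l) = -l/7
F = 1254 (F = -30 + 107*12 = -30 + 1284 = 1254)
L(k) + F = -1/7*165 + 1254 = -165/7 + 1254 = 8613/7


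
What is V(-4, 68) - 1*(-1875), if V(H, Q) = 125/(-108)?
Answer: 202375/108 ≈ 1873.8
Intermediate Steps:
V(H, Q) = -125/108 (V(H, Q) = 125*(-1/108) = -125/108)
V(-4, 68) - 1*(-1875) = -125/108 - 1*(-1875) = -125/108 + 1875 = 202375/108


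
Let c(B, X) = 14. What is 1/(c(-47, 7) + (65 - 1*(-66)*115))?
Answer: 1/7669 ≈ 0.00013040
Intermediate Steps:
1/(c(-47, 7) + (65 - 1*(-66)*115)) = 1/(14 + (65 - 1*(-66)*115)) = 1/(14 + (65 + 66*115)) = 1/(14 + (65 + 7590)) = 1/(14 + 7655) = 1/7669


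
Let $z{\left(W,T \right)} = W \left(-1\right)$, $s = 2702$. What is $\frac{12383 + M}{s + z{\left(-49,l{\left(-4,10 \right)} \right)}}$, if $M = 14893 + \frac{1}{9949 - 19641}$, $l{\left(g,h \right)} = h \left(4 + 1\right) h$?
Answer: $\frac{264358991}{26662692} \approx 9.9149$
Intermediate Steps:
$l{\left(g,h \right)} = 5 h^{2}$ ($l{\left(g,h \right)} = h 5 h = 5 h^{2}$)
$z{\left(W,T \right)} = - W$
$M = \frac{144342955}{9692}$ ($M = 14893 + \frac{1}{-9692} = 14893 - \frac{1}{9692} = \frac{144342955}{9692} \approx 14893.0$)
$\frac{12383 + M}{s + z{\left(-49,l{\left(-4,10 \right)} \right)}} = \frac{12383 + \frac{144342955}{9692}}{2702 - -49} = \frac{264358991}{9692 \left(2702 + 49\right)} = \frac{264358991}{9692 \cdot 2751} = \frac{264358991}{9692} \cdot \frac{1}{2751} = \frac{264358991}{26662692}$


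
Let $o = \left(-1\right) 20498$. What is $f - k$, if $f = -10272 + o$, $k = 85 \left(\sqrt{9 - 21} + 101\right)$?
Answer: $-39355 - 170 i \sqrt{3} \approx -39355.0 - 294.45 i$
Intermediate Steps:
$o = -20498$
$k = 8585 + 170 i \sqrt{3}$ ($k = 85 \left(\sqrt{-12} + 101\right) = 85 \left(2 i \sqrt{3} + 101\right) = 85 \left(101 + 2 i \sqrt{3}\right) = 8585 + 170 i \sqrt{3} \approx 8585.0 + 294.45 i$)
$f = -30770$ ($f = -10272 - 20498 = -30770$)
$f - k = -30770 - \left(8585 + 170 i \sqrt{3}\right) = -39355 - 170 i \sqrt{3}$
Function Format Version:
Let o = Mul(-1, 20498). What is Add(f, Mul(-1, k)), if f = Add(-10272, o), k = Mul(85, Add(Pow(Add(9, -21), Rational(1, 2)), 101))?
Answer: Add(-39355, Mul(-170, I, Pow(3, Rational(1, 2)))) ≈ Add(-39355., Mul(-294.45, I))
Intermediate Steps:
o = -20498
k = Add(8585, Mul(170, I, Pow(3, Rational(1, 2)))) (k = Mul(85, Add(Pow(-12, Rational(1, 2)), 101)) = Mul(85, Add(Mul(2, I, Pow(3, Rational(1, 2))), 101)) = Mul(85, Add(101, Mul(2, I, Pow(3, Rational(1, 2))))) = Add(8585, Mul(170, I, Pow(3, Rational(1, 2)))) ≈ Add(8585.0, Mul(294.45, I)))
f = -30770 (f = Add(-10272, -20498) = -30770)
Add(f, Mul(-1, k)) = Add(-30770, Mul(-1, Add(8585, Mul(170, I, Pow(3, Rational(1, 2)))))) = Add(-30770, Add(-8585, Mul(-170, I, Pow(3, Rational(1, 2))))) = Add(-39355, Mul(-170, I, Pow(3, Rational(1, 2))))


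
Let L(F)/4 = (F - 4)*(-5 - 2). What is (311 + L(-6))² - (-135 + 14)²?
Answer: 334640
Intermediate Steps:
L(F) = 112 - 28*F (L(F) = 4*((F - 4)*(-5 - 2)) = 4*((-4 + F)*(-7)) = 4*(28 - 7*F) = 112 - 28*F)
(311 + L(-6))² - (-135 + 14)² = (311 + (112 - 28*(-6)))² - (-135 + 14)² = (311 + (112 + 168))² - 1*(-121)² = (311 + 280)² - 1*14641 = 591² - 14641 = 349281 - 14641 = 334640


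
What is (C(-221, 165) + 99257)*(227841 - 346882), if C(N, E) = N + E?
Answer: -11808986241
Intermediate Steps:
C(N, E) = E + N
(C(-221, 165) + 99257)*(227841 - 346882) = ((165 - 221) + 99257)*(227841 - 346882) = (-56 + 99257)*(-119041) = 99201*(-119041) = -11808986241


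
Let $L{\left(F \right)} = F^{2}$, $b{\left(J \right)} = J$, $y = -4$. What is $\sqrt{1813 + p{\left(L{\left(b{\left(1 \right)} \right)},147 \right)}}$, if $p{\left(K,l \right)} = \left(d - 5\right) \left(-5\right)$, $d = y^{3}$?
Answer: $\sqrt{2158} \approx 46.454$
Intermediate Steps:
$d = -64$ ($d = \left(-4\right)^{3} = -64$)
$p{\left(K,l \right)} = 345$ ($p{\left(K,l \right)} = \left(-64 - 5\right) \left(-5\right) = \left(-69\right) \left(-5\right) = 345$)
$\sqrt{1813 + p{\left(L{\left(b{\left(1 \right)} \right)},147 \right)}} = \sqrt{1813 + 345} = \sqrt{2158}$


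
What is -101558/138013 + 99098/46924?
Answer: 4455652341/3238061006 ≈ 1.3760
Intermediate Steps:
-101558/138013 + 99098/46924 = -101558*1/138013 + 99098*(1/46924) = -101558/138013 + 49549/23462 = 4455652341/3238061006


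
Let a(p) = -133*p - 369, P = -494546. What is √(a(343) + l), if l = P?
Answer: I*√540534 ≈ 735.21*I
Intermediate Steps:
l = -494546
a(p) = -369 - 133*p
√(a(343) + l) = √((-369 - 133*343) - 494546) = √((-369 - 45619) - 494546) = √(-45988 - 494546) = √(-540534) = I*√540534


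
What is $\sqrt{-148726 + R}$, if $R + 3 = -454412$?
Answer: $7 i \sqrt{12309} \approx 776.62 i$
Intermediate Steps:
$R = -454415$ ($R = -3 - 454412 = -454415$)
$\sqrt{-148726 + R} = \sqrt{-148726 - 454415} = \sqrt{-603141} = 7 i \sqrt{12309}$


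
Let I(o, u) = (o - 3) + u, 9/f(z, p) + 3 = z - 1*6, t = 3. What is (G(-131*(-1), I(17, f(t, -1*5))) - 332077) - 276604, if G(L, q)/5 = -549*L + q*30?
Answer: -966401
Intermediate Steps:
f(z, p) = 9/(-9 + z) (f(z, p) = 9/(-3 + (z - 1*6)) = 9/(-3 + (z - 6)) = 9/(-3 + (-6 + z)) = 9/(-9 + z))
I(o, u) = -3 + o + u (I(o, u) = (-3 + o) + u = -3 + o + u)
G(L, q) = -2745*L + 150*q (G(L, q) = 5*(-549*L + q*30) = 5*(-549*L + 30*q) = -2745*L + 150*q)
(G(-131*(-1), I(17, f(t, -1*5))) - 332077) - 276604 = ((-(-359595)*(-1) + 150*(-3 + 17 + 9/(-9 + 3))) - 332077) - 276604 = ((-2745*131 + 150*(-3 + 17 + 9/(-6))) - 332077) - 276604 = ((-359595 + 150*(-3 + 17 + 9*(-⅙))) - 332077) - 276604 = ((-359595 + 150*(-3 + 17 - 3/2)) - 332077) - 276604 = ((-359595 + 150*(25/2)) - 332077) - 276604 = ((-359595 + 1875) - 332077) - 276604 = (-357720 - 332077) - 276604 = -689797 - 276604 = -966401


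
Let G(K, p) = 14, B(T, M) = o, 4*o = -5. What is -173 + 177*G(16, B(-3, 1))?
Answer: 2305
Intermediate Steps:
o = -5/4 (o = (1/4)*(-5) = -5/4 ≈ -1.2500)
B(T, M) = -5/4
-173 + 177*G(16, B(-3, 1)) = -173 + 177*14 = -173 + 2478 = 2305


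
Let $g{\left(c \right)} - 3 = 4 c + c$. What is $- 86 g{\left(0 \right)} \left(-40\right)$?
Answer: $10320$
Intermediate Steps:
$g{\left(c \right)} = 3 + 5 c$ ($g{\left(c \right)} = 3 + \left(4 c + c\right) = 3 + 5 c$)
$- 86 g{\left(0 \right)} \left(-40\right) = - 86 \left(3 + 5 \cdot 0\right) \left(-40\right) = - 86 \left(3 + 0\right) \left(-40\right) = \left(-86\right) 3 \left(-40\right) = \left(-258\right) \left(-40\right) = 10320$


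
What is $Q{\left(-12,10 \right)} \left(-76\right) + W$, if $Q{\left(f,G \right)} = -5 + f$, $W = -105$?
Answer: $1187$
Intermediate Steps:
$Q{\left(-12,10 \right)} \left(-76\right) + W = \left(-5 - 12\right) \left(-76\right) - 105 = \left(-17\right) \left(-76\right) - 105 = 1292 - 105 = 1187$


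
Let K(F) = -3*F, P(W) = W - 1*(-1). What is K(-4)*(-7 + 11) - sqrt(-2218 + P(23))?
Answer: 48 - I*sqrt(2194) ≈ 48.0 - 46.84*I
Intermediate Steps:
P(W) = 1 + W (P(W) = W + 1 = 1 + W)
K(-4)*(-7 + 11) - sqrt(-2218 + P(23)) = (-3*(-4))*(-7 + 11) - sqrt(-2218 + (1 + 23)) = 12*4 - sqrt(-2218 + 24) = 48 - sqrt(-2194) = 48 - I*sqrt(2194)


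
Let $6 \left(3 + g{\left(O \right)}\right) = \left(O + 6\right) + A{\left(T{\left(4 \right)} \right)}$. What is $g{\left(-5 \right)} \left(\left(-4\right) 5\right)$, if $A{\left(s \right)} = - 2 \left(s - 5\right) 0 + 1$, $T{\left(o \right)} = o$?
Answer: $\frac{160}{3} \approx 53.333$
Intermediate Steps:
$A{\left(s \right)} = 1$ ($A{\left(s \right)} = - 2 \left(-5 + s\right) 0 + 1 = \left(-2\right) 0 + 1 = 0 + 1 = 1$)
$g{\left(O \right)} = - \frac{11}{6} + \frac{O}{6}$ ($g{\left(O \right)} = -3 + \frac{\left(O + 6\right) + 1}{6} = -3 + \frac{\left(6 + O\right) + 1}{6} = -3 + \frac{7 + O}{6} = -3 + \left(\frac{7}{6} + \frac{O}{6}\right) = - \frac{11}{6} + \frac{O}{6}$)
$g{\left(-5 \right)} \left(\left(-4\right) 5\right) = \left(- \frac{11}{6} + \frac{1}{6} \left(-5\right)\right) \left(\left(-4\right) 5\right) = \left(- \frac{11}{6} - \frac{5}{6}\right) \left(-20\right) = \left(- \frac{8}{3}\right) \left(-20\right) = \frac{160}{3}$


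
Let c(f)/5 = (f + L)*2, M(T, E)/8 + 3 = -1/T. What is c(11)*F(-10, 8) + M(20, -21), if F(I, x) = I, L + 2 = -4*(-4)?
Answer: -12622/5 ≈ -2524.4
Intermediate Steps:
L = 14 (L = -2 - 4*(-4) = -2 + 16 = 14)
M(T, E) = -24 - 8/T (M(T, E) = -24 + 8*(-1/T) = -24 - 8/T)
c(f) = 140 + 10*f (c(f) = 5*((f + 14)*2) = 5*((14 + f)*2) = 5*(28 + 2*f) = 140 + 10*f)
c(11)*F(-10, 8) + M(20, -21) = (140 + 10*11)*(-10) + (-24 - 8/20) = (140 + 110)*(-10) + (-24 - 8*1/20) = 250*(-10) + (-24 - ⅖) = -2500 - 122/5 = -12622/5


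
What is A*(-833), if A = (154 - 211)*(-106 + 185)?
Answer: 3750999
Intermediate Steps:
A = -4503 (A = -57*79 = -4503)
A*(-833) = -4503*(-833) = 3750999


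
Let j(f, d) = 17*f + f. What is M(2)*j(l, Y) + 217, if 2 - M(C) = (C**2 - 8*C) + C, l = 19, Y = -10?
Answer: 4321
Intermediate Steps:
M(C) = 2 - C**2 + 7*C (M(C) = 2 - ((C**2 - 8*C) + C) = 2 - (C**2 - 7*C) = 2 + (-C**2 + 7*C) = 2 - C**2 + 7*C)
j(f, d) = 18*f
M(2)*j(l, Y) + 217 = (2 - 1*2**2 + 7*2)*(18*19) + 217 = (2 - 1*4 + 14)*342 + 217 = (2 - 4 + 14)*342 + 217 = 12*342 + 217 = 4104 + 217 = 4321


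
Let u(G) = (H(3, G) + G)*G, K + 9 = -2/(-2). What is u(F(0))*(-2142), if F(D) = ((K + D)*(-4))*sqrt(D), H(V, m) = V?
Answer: 0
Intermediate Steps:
K = -8 (K = -9 - 2/(-2) = -9 - 2*(-1/2) = -9 + 1 = -8)
F(D) = sqrt(D)*(32 - 4*D) (F(D) = ((-8 + D)*(-4))*sqrt(D) = (32 - 4*D)*sqrt(D) = sqrt(D)*(32 - 4*D))
u(G) = G*(3 + G) (u(G) = (3 + G)*G = G*(3 + G))
u(F(0))*(-2142) = ((4*sqrt(0)*(8 - 1*0))*(3 + 4*sqrt(0)*(8 - 1*0)))*(-2142) = ((4*0*(8 + 0))*(3 + 4*0*(8 + 0)))*(-2142) = ((4*0*8)*(3 + 4*0*8))*(-2142) = (0*(3 + 0))*(-2142) = (0*3)*(-2142) = 0*(-2142) = 0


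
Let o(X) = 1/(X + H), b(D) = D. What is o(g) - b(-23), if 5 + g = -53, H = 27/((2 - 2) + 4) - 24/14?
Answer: 34081/1483 ≈ 22.981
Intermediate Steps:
H = 141/28 (H = 27/(0 + 4) - 24*1/14 = 27/4 - 12/7 = 141/28 ≈ 5.0357)
g = -58 (g = -5 - 53 = -58)
o(X) = 1/(141/28 + X) (o(X) = 1/(X + 141/28) = 1/(141/28 + X))
o(g) - b(-23) = 28/(141 + 28*(-58)) - 1*(-23) = 28/(141 - 1624) + 23 = 28/(-1483) + 23 = 28*(-1/1483) + 23 = -28/1483 + 23 = 34081/1483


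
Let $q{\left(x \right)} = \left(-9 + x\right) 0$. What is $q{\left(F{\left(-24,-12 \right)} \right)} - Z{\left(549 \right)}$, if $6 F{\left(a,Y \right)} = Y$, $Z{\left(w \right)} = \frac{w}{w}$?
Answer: $-1$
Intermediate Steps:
$Z{\left(w \right)} = 1$
$F{\left(a,Y \right)} = \frac{Y}{6}$
$q{\left(x \right)} = 0$
$q{\left(F{\left(-24,-12 \right)} \right)} - Z{\left(549 \right)} = 0 - 1 = -1$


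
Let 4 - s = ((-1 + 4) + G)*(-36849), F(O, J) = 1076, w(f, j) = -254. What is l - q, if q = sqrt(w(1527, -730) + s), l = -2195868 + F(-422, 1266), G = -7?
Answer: -2194792 - I*sqrt(147646) ≈ -2.1948e+6 - 384.25*I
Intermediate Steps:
s = -147392 (s = 4 - ((-1 + 4) - 7)*(-36849) = 4 - (3 - 7)*(-36849) = 4 - (-4)*(-36849) = 4 - 1*147396 = 4 - 147396 = -147392)
l = -2194792 (l = -2195868 + 1076 = -2194792)
q = I*sqrt(147646) (q = sqrt(-254 - 147392) = sqrt(-147646) = I*sqrt(147646) ≈ 384.25*I)
l - q = -2194792 - I*sqrt(147646)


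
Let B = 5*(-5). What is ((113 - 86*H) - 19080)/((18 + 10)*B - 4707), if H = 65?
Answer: 24557/5407 ≈ 4.5417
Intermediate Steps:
B = -25
((113 - 86*H) - 19080)/((18 + 10)*B - 4707) = ((113 - 86*65) - 19080)/((18 + 10)*(-25) - 4707) = ((113 - 5590) - 19080)/(28*(-25) - 4707) = (-5477 - 19080)/(-700 - 4707) = -24557/(-5407) = -24557*(-1/5407) = 24557/5407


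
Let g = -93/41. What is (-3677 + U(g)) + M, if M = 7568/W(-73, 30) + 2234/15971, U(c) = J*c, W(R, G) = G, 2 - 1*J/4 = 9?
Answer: -33013094711/9822165 ≈ -3361.1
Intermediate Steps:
J = -28 (J = 8 - 4*9 = 8 - 36 = -28)
g = -93/41 (g = -93*1/41 = -93/41 ≈ -2.2683)
U(c) = -28*c
M = 60467774/239565 (M = 7568/30 + 2234/15971 = 7568*(1/30) + 2234*(1/15971) = 3784/15 + 2234/15971 = 60467774/239565 ≈ 252.41)
(-3677 + U(g)) + M = (-3677 - 28*(-93/41)) + 60467774/239565 = (-3677 + 2604/41) + 60467774/239565 = -148153/41 + 60467774/239565 = -33013094711/9822165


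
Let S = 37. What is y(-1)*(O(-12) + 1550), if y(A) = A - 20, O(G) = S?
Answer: -33327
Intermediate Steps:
O(G) = 37
y(A) = -20 + A
y(-1)*(O(-12) + 1550) = (-20 - 1)*(37 + 1550) = -21*1587 = -33327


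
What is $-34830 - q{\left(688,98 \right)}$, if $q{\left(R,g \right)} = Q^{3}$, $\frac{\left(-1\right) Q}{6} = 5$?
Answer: $-7830$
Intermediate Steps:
$Q = -30$ ($Q = \left(-6\right) 5 = -30$)
$q{\left(R,g \right)} = -27000$ ($q{\left(R,g \right)} = \left(-30\right)^{3} = -27000$)
$-34830 - q{\left(688,98 \right)} = -34830 - -27000 = -34830 + 27000 = -7830$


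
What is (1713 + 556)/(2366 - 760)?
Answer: 2269/1606 ≈ 1.4128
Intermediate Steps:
(1713 + 556)/(2366 - 760) = 2269/1606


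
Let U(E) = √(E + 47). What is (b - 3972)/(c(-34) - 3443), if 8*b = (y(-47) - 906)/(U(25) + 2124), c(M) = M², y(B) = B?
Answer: 3982033891/2292744944 - 953*√2/13756469664 ≈ 1.7368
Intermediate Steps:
U(E) = √(47 + E)
b = -953/(8*(2124 + 6*√2)) (b = ((-47 - 906)/(√(47 + 25) + 2124))/8 = (-953/(√72 + 2124))/8 = (-953/(6*√2 + 2124))/8 = (-953/(2124 + 6*√2))/8 = -953/(8*(2124 + 6*√2)) ≈ -0.055862)
(b - 3972)/(c(-34) - 3443) = ((-56227/1002512 + 953*√2/6015072) - 3972)/((-34)² - 3443) = (-3982033891/1002512 + 953*√2/6015072)/(1156 - 3443) = (-3982033891/1002512 + 953*√2/6015072)/(-2287) = (-3982033891/1002512 + 953*√2/6015072)*(-1/2287) = 3982033891/2292744944 - 953*√2/13756469664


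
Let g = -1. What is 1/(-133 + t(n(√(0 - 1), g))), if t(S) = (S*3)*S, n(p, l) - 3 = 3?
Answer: -1/25 ≈ -0.040000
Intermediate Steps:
n(p, l) = 6 (n(p, l) = 3 + 3 = 6)
t(S) = 3*S² (t(S) = (3*S)*S = 3*S²)
1/(-133 + t(n(√(0 - 1), g))) = 1/(-133 + 3*6²) = 1/(-133 + 3*36) = 1/(-133 + 108) = 1/(-25) = -1/25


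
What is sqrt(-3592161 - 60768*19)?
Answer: 3*I*sqrt(527417) ≈ 2178.7*I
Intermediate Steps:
sqrt(-3592161 - 60768*19) = sqrt(-3592161 - 1154592) = sqrt(-4746753) = 3*I*sqrt(527417)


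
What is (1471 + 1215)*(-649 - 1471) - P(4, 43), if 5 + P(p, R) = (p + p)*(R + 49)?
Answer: -5695051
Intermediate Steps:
P(p, R) = -5 + 2*p*(49 + R) (P(p, R) = -5 + (p + p)*(R + 49) = -5 + (2*p)*(49 + R) = -5 + 2*p*(49 + R))
(1471 + 1215)*(-649 - 1471) - P(4, 43) = (1471 + 1215)*(-649 - 1471) - (-5 + 98*4 + 2*43*4) = 2686*(-2120) - (-5 + 392 + 344) = -5694320 - 1*731 = -5694320 - 731 = -5695051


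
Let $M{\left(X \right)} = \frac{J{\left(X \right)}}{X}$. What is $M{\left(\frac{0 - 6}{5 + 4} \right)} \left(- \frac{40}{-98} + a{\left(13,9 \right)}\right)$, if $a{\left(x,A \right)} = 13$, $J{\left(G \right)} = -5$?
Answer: $\frac{9855}{98} \approx 100.56$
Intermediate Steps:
$M{\left(X \right)} = - \frac{5}{X}$
$M{\left(\frac{0 - 6}{5 + 4} \right)} \left(- \frac{40}{-98} + a{\left(13,9 \right)}\right) = - \frac{5}{\left(0 - 6\right) \frac{1}{5 + 4}} \left(- \frac{40}{-98} + 13\right) = - \frac{5}{\left(-6\right) \frac{1}{9}} \left(\left(-40\right) \left(- \frac{1}{98}\right) + 13\right) = - \frac{5}{\left(-6\right) \frac{1}{9}} \left(\frac{20}{49} + 13\right) = - \frac{5}{- \frac{2}{3}} \cdot \frac{657}{49} = \left(-5\right) \left(- \frac{3}{2}\right) \frac{657}{49} = \frac{15}{2} \cdot \frac{657}{49} = \frac{9855}{98}$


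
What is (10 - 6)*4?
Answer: 16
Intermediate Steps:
(10 - 6)*4 = 4*4 = 16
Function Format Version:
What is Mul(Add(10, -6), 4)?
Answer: 16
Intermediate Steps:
Mul(Add(10, -6), 4) = Mul(4, 4) = 16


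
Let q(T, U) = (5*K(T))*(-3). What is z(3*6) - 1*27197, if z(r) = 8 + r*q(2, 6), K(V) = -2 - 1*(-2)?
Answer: -27189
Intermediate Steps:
K(V) = 0 (K(V) = -2 + 2 = 0)
q(T, U) = 0 (q(T, U) = (5*0)*(-3) = 0*(-3) = 0)
z(r) = 8 (z(r) = 8 + r*0 = 8 + 0 = 8)
z(3*6) - 1*27197 = 8 - 1*27197 = 8 - 27197 = -27189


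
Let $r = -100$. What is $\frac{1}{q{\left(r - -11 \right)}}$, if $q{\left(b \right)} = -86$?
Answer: $- \frac{1}{86} \approx -0.011628$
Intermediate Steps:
$\frac{1}{q{\left(r - -11 \right)}} = \frac{1}{-86} = - \frac{1}{86}$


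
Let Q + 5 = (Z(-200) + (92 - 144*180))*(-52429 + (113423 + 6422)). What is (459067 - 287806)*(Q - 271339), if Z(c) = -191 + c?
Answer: -302764006835928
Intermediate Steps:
Q = -1767580109 (Q = -5 + ((-191 - 200) + (92 - 144*180))*(-52429 + (113423 + 6422)) = -5 + (-391 + (92 - 25920))*(-52429 + 119845) = -5 + (-391 - 25828)*67416 = -5 - 26219*67416 = -5 - 1767580104 = -1767580109)
(459067 - 287806)*(Q - 271339) = (459067 - 287806)*(-1767580109 - 271339) = 171261*(-1767851448) = -302764006835928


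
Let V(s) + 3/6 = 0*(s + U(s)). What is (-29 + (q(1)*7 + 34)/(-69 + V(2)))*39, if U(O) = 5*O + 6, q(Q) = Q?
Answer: -160407/139 ≈ -1154.0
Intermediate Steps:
U(O) = 6 + 5*O
V(s) = -½ (V(s) = -½ + 0*(s + (6 + 5*s)) = -½ + 0*(6 + 6*s) = -½ + 0 = -½)
(-29 + (q(1)*7 + 34)/(-69 + V(2)))*39 = (-29 + (1*7 + 34)/(-69 - ½))*39 = (-29 + (7 + 34)/(-139/2))*39 = (-29 + 41*(-2/139))*39 = (-29 - 82/139)*39 = -4113/139*39 = -160407/139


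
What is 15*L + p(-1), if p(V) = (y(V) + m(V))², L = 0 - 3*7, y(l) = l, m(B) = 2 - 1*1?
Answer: -315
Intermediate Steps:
m(B) = 1 (m(B) = 2 - 1 = 1)
L = -21 (L = 0 - 21 = -21)
p(V) = (1 + V)² (p(V) = (V + 1)² = (1 + V)²)
15*L + p(-1) = 15*(-21) + (1 - 1)² = -315 + 0² = -315 + 0 = -315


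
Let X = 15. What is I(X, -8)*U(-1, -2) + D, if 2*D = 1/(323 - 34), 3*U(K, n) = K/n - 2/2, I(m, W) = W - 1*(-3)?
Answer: 724/867 ≈ 0.83506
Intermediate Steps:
I(m, W) = 3 + W (I(m, W) = W + 3 = 3 + W)
U(K, n) = -⅓ + K/(3*n) (U(K, n) = (K/n - 2/2)/3 = (K/n - 2*½)/3 = (K/n - 1)/3 = (-1 + K/n)/3 = -⅓ + K/(3*n))
D = 1/578 (D = 1/(2*(323 - 34)) = (½)/289 = (½)*(1/289) = 1/578 ≈ 0.0017301)
I(X, -8)*U(-1, -2) + D = (3 - 8)*((⅓)*(-1 - 1*(-2))/(-2)) + 1/578 = -5*(-1)*(-1 + 2)/(3*2) + 1/578 = -5*(-1)/(3*2) + 1/578 = -5*(-⅙) + 1/578 = ⅚ + 1/578 = 724/867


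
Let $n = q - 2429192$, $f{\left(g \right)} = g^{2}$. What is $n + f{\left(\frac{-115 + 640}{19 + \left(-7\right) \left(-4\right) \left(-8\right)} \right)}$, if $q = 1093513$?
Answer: $- \frac{2245265374}{1681} \approx -1.3357 \cdot 10^{6}$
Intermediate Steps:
$n = -1335679$ ($n = 1093513 - 2429192 = -1335679$)
$n + f{\left(\frac{-115 + 640}{19 + \left(-7\right) \left(-4\right) \left(-8\right)} \right)} = -1335679 + \left(\frac{-115 + 640}{19 + \left(-7\right) \left(-4\right) \left(-8\right)}\right)^{2} = -1335679 + \left(\frac{525}{19 + 28 \left(-8\right)}\right)^{2} = -1335679 + \left(\frac{525}{19 - 224}\right)^{2} = -1335679 + \left(\frac{525}{-205}\right)^{2} = -1335679 + \left(525 \left(- \frac{1}{205}\right)\right)^{2} = -1335679 + \left(- \frac{105}{41}\right)^{2} = -1335679 + \frac{11025}{1681} = - \frac{2245265374}{1681}$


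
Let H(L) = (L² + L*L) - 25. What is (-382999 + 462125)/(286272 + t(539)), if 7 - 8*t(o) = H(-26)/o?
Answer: 170595656/617203655 ≈ 0.27640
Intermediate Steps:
H(L) = -25 + 2*L² (H(L) = (L² + L²) - 25 = 2*L² - 25 = -25 + 2*L²)
t(o) = 7/8 - 1327/(8*o) (t(o) = 7/8 - (-25 + 2*(-26)²)/(8*o) = 7/8 - (-25 + 2*676)/(8*o) = 7/8 - (-25 + 1352)/(8*o) = 7/8 - 1327/(8*o))
(-382999 + 462125)/(286272 + t(539)) = (-382999 + 462125)/(286272 + (⅛)*(-1327 + 7*539)/539) = 79126/(286272 + (⅛)*(1/539)*(-1327 + 3773)) = 79126/(286272 + (⅛)*(1/539)*2446) = 79126/(286272 + 1223/2156) = 79126/(617203655/2156) = 79126*(2156/617203655) = 170595656/617203655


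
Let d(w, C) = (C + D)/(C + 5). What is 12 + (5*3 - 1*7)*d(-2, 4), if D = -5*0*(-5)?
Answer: 140/9 ≈ 15.556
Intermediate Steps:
D = 0 (D = 0*(-5) = 0)
d(w, C) = C/(5 + C) (d(w, C) = (C + 0)/(C + 5) = C/(5 + C))
12 + (5*3 - 1*7)*d(-2, 4) = 12 + (5*3 - 1*7)*(4/(5 + 4)) = 12 + (15 - 7)*(4/9) = 12 + 8*(4*(1/9)) = 12 + 8*(4/9) = 12 + 32/9 = 140/9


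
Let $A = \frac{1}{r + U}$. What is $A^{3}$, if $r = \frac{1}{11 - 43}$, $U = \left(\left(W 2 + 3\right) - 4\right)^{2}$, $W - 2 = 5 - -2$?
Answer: $\frac{32768}{790683312223} \approx 4.1443 \cdot 10^{-8}$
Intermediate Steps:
$W = 9$ ($W = 2 + \left(5 - -2\right) = 2 + \left(5 + 2\right) = 2 + 7 = 9$)
$U = 289$ ($U = \left(\left(9 \cdot 2 + 3\right) - 4\right)^{2} = \left(\left(18 + 3\right) - 4\right)^{2} = \left(21 - 4\right)^{2} = 17^{2} = 289$)
$r = - \frac{1}{32}$ ($r = \frac{1}{-32} = - \frac{1}{32} \approx -0.03125$)
$A = \frac{32}{9247}$ ($A = \frac{1}{- \frac{1}{32} + 289} = \frac{1}{\frac{9247}{32}} = \frac{32}{9247} \approx 0.0034606$)
$A^{3} = \left(\frac{32}{9247}\right)^{3} = \frac{32768}{790683312223}$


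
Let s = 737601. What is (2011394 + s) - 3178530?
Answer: -429535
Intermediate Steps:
(2011394 + s) - 3178530 = (2011394 + 737601) - 3178530 = 2748995 - 3178530 = -429535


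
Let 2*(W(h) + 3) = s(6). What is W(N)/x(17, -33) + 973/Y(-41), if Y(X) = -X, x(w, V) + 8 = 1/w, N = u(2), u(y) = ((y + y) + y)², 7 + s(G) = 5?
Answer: 134143/5535 ≈ 24.235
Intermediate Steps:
s(G) = -2 (s(G) = -7 + 5 = -2)
u(y) = 9*y² (u(y) = (2*y + y)² = (3*y)² = 9*y²)
N = 36 (N = 9*2² = 9*4 = 36)
x(w, V) = -8 + 1/w
W(h) = -4 (W(h) = -3 + (½)*(-2) = -3 - 1 = -4)
W(N)/x(17, -33) + 973/Y(-41) = -4/(-8 + 1/17) + 973/((-1*(-41))) = -4/(-8 + 1/17) + 973/41 = -4/(-135/17) + 973*(1/41) = -4*(-17/135) + 973/41 = 68/135 + 973/41 = 134143/5535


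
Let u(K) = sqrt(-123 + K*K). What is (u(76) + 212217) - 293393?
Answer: -81176 + sqrt(5653) ≈ -81101.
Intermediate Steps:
u(K) = sqrt(-123 + K**2)
(u(76) + 212217) - 293393 = (sqrt(-123 + 76**2) + 212217) - 293393 = (sqrt(-123 + 5776) + 212217) - 293393 = (sqrt(5653) + 212217) - 293393 = (212217 + sqrt(5653)) - 293393 = -81176 + sqrt(5653)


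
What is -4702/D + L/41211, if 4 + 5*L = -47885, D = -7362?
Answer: 34239544/84276495 ≈ 0.40628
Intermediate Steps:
L = -47889/5 (L = -⅘ + (⅕)*(-47885) = -⅘ - 9577 = -47889/5 ≈ -9577.8)
-4702/D + L/41211 = -4702/(-7362) - 47889/5/41211 = -4702*(-1/7362) - 47889/5*1/41211 = 2351/3681 - 5321/22895 = 34239544/84276495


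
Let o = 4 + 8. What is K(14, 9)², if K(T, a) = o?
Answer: 144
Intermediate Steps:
o = 12
K(T, a) = 12
K(14, 9)² = 12² = 144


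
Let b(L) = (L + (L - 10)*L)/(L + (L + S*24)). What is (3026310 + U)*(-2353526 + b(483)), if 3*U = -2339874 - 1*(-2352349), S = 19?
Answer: -7131798109275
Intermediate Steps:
U = 12475/3 (U = (-2339874 - 1*(-2352349))/3 = (-2339874 + 2352349)/3 = (⅓)*12475 = 12475/3 ≈ 4158.3)
b(L) = (L + L*(-10 + L))/(456 + 2*L) (b(L) = (L + (L - 10)*L)/(L + (L + 19*24)) = (L + (-10 + L)*L)/(L + (L + 456)) = (L + L*(-10 + L))/(L + (456 + L)) = (L + L*(-10 + L))/(456 + 2*L))
(3026310 + U)*(-2353526 + b(483)) = (3026310 + 12475/3)*(-2353526 + (½)*483*(-9 + 483)/(228 + 483)) = 9091405*(-2353526 + (½)*483*474/711)/3 = 9091405*(-2353526 + (½)*483*(1/711)*474)/3 = 9091405*(-2353526 + 161)/3 = (9091405/3)*(-2353365) = -7131798109275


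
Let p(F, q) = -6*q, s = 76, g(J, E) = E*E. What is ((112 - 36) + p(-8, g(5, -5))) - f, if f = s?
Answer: -150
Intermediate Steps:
g(J, E) = E²
f = 76
((112 - 36) + p(-8, g(5, -5))) - f = ((112 - 36) - 6*(-5)²) - 1*76 = (76 - 6*25) - 76 = (76 - 150) - 76 = -74 - 76 = -150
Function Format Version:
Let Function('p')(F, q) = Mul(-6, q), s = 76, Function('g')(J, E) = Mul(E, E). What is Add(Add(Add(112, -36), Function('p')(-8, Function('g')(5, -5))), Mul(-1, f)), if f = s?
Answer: -150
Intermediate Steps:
Function('g')(J, E) = Pow(E, 2)
f = 76
Add(Add(Add(112, -36), Function('p')(-8, Function('g')(5, -5))), Mul(-1, f)) = Add(Add(Add(112, -36), Mul(-6, Pow(-5, 2))), Mul(-1, 76)) = Add(Add(76, Mul(-6, 25)), -76) = Add(Add(76, -150), -76) = Add(-74, -76) = -150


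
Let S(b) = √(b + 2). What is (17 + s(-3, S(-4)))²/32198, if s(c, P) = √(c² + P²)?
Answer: (17 + √7)²/32198 ≈ 0.011987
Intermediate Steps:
S(b) = √(2 + b)
s(c, P) = √(P² + c²)
(17 + s(-3, S(-4)))²/32198 = (17 + √((√(2 - 4))² + (-3)²))²/32198 = (17 + √((√(-2))² + 9))²*(1/32198) = (17 + √((I*√2)² + 9))²*(1/32198) = (17 + √(-2 + 9))²*(1/32198) = (17 + √7)²*(1/32198) = (17 + √7)²/32198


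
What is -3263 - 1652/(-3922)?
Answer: -6397917/1961 ≈ -3262.6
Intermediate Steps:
-3263 - 1652/(-3922) = -3263 - 1652*(-1/3922) = -3263 + 826/1961 = -6397917/1961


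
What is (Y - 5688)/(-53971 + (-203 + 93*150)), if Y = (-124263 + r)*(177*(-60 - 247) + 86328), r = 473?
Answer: 659987333/6704 ≈ 98447.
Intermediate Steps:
Y = -3959918310 (Y = (-124263 + 473)*(177*(-60 - 247) + 86328) = -123790*(177*(-307) + 86328) = -123790*(-54339 + 86328) = -123790*31989 = -3959918310)
(Y - 5688)/(-53971 + (-203 + 93*150)) = (-3959918310 - 5688)/(-53971 + (-203 + 93*150)) = -3959923998/(-53971 + (-203 + 13950)) = -3959923998/(-53971 + 13747) = -3959923998/(-40224) = -3959923998*(-1/40224) = 659987333/6704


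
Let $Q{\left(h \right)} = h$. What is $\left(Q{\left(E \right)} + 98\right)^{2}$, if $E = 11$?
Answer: $11881$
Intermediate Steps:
$\left(Q{\left(E \right)} + 98\right)^{2} = \left(11 + 98\right)^{2} = 109^{2} = 11881$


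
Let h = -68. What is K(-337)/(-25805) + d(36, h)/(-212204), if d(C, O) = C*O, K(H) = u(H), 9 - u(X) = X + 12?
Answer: -1926374/1368981055 ≈ -0.0014072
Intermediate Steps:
u(X) = -3 - X (u(X) = 9 - (X + 12) = 9 - (12 + X) = 9 + (-12 - X) = -3 - X)
K(H) = -3 - H
K(-337)/(-25805) + d(36, h)/(-212204) = (-3 - 1*(-337))/(-25805) + (36*(-68))/(-212204) = (-3 + 337)*(-1/25805) - 2448*(-1/212204) = 334*(-1/25805) + 612/53051 = -334/25805 + 612/53051 = -1926374/1368981055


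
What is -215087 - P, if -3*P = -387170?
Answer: -1032431/3 ≈ -3.4414e+5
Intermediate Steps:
P = 387170/3 (P = -⅓*(-387170) = 387170/3 ≈ 1.2906e+5)
-215087 - P = -215087 - 1*387170/3 = -215087 - 387170/3 = -1032431/3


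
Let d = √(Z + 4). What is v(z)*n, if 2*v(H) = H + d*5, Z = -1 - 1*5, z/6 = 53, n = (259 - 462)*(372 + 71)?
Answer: -14298711 - 449645*I*√2/2 ≈ -1.4299e+7 - 3.1795e+5*I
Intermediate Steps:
n = -89929 (n = -203*443 = -89929)
z = 318 (z = 6*53 = 318)
Z = -6 (Z = -1 - 5 = -6)
d = I*√2 (d = √(-6 + 4) = √(-2) = I*√2 ≈ 1.4142*I)
v(H) = H/2 + 5*I*√2/2 (v(H) = (H + (I*√2)*5)/2 = (H + 5*I*√2)/2 = H/2 + 5*I*√2/2)
v(z)*n = ((½)*318 + 5*I*√2/2)*(-89929) = (159 + 5*I*√2/2)*(-89929) = -14298711 - 449645*I*√2/2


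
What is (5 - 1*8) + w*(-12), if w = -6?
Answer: 69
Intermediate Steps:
(5 - 1*8) + w*(-12) = (5 - 1*8) - 6*(-12) = (5 - 8) + 72 = -3 + 72 = 69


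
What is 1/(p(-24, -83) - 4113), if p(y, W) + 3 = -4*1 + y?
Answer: -1/4144 ≈ -0.00024131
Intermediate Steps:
p(y, W) = -7 + y (p(y, W) = -3 + (-4*1 + y) = -3 + (-4 + y) = -7 + y)
1/(p(-24, -83) - 4113) = 1/((-7 - 24) - 4113) = 1/(-31 - 4113) = 1/(-4144) = -1/4144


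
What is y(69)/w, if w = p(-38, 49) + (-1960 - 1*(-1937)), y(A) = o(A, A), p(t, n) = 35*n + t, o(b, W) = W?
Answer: 69/1654 ≈ 0.041717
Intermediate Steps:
p(t, n) = t + 35*n
y(A) = A
w = 1654 (w = (-38 + 35*49) + (-1960 - 1*(-1937)) = (-38 + 1715) + (-1960 + 1937) = 1677 - 23 = 1654)
y(69)/w = 69/1654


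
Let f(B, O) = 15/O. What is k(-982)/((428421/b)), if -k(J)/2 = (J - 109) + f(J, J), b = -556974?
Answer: -198909711066/70118237 ≈ -2836.8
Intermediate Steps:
k(J) = 218 - 30/J - 2*J (k(J) = -2*((J - 109) + 15/J) = -2*((-109 + J) + 15/J) = -2*(-109 + J + 15/J) = 218 - 30/J - 2*J)
k(-982)/((428421/b)) = (218 - 30/(-982) - 2*(-982))/((428421/(-556974))) = (218 - 30*(-1/982) + 1964)/((428421*(-1/556974))) = (218 + 15/491 + 1964)/(-142807/185658) = (1071377/491)*(-185658/142807) = -198909711066/70118237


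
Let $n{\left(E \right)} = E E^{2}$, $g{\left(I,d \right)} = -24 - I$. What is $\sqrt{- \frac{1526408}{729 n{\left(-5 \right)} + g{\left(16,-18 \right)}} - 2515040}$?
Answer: $\frac{2 i \sqrt{5225625552044670}}{91165} \approx 1585.9 i$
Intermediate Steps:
$n{\left(E \right)} = E^{3}$
$\sqrt{- \frac{1526408}{729 n{\left(-5 \right)} + g{\left(16,-18 \right)}} - 2515040} = \sqrt{- \frac{1526408}{729 \left(-5\right)^{3} - 40} - 2515040} = \sqrt{- \frac{1526408}{729 \left(-125\right) - 40} - 2515040} = \sqrt{- \frac{1526408}{-91125 - 40} - 2515040} = \sqrt{- \frac{1526408}{-91165} - 2515040} = \sqrt{\left(-1526408\right) \left(- \frac{1}{91165}\right) - 2515040} = \sqrt{\frac{1526408}{91165} - 2515040} = \sqrt{- \frac{229282095192}{91165}} = \frac{2 i \sqrt{5225625552044670}}{91165}$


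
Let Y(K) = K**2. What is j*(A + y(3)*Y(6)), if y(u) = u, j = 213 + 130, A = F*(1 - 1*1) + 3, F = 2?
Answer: 38073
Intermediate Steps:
A = 3 (A = 2*(1 - 1*1) + 3 = 2*(1 - 1) + 3 = 2*0 + 3 = 0 + 3 = 3)
j = 343
j*(A + y(3)*Y(6)) = 343*(3 + 3*6**2) = 343*(3 + 3*36) = 343*(3 + 108) = 343*111 = 38073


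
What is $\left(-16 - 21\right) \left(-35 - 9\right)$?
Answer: $1628$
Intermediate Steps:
$\left(-16 - 21\right) \left(-35 - 9\right) = \left(-37\right) \left(-44\right) = 1628$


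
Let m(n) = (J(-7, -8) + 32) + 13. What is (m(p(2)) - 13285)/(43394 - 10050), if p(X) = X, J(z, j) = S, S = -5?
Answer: -13245/33344 ≈ -0.39722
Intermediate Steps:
J(z, j) = -5
m(n) = 40 (m(n) = (-5 + 32) + 13 = 27 + 13 = 40)
(m(p(2)) - 13285)/(43394 - 10050) = (40 - 13285)/(43394 - 10050) = -13245/33344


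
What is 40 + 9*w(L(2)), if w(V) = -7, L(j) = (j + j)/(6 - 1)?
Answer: -23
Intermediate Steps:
L(j) = 2*j/5 (L(j) = (2*j)/5 = (2*j)*(⅕) = 2*j/5)
40 + 9*w(L(2)) = 40 + 9*(-7) = 40 - 63 = -23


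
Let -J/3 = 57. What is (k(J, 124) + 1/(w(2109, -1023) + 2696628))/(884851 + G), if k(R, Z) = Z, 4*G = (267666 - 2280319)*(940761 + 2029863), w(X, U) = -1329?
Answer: -334217077/4028684820062828583 ≈ -8.2959e-11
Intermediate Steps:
J = -171 (J = -3*57 = -171)
G = -1494708826368 (G = ((267666 - 2280319)*(940761 + 2029863))/4 = (-2012653*2970624)/4 = (¼)*(-5978835305472) = -1494708826368)
(k(J, 124) + 1/(w(2109, -1023) + 2696628))/(884851 + G) = (124 + 1/(-1329 + 2696628))/(884851 - 1494708826368) = (124 + 1/2695299)/(-1494707941517) = (124 + 1/2695299)*(-1/1494707941517) = (334217077/2695299)*(-1/1494707941517) = -334217077/4028684820062828583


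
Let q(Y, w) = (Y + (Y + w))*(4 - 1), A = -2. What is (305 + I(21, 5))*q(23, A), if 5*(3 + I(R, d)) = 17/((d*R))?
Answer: 6976948/175 ≈ 39868.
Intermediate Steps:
q(Y, w) = 3*w + 6*Y (q(Y, w) = (w + 2*Y)*3 = 3*w + 6*Y)
I(R, d) = -3 + 17/(5*R*d) (I(R, d) = -3 + (17/((d*R)))/5 = -3 + (17/((R*d)))/5 = -3 + (17*(1/(R*d)))/5 = -3 + (17/(R*d))/5 = -3 + 17/(5*R*d))
(305 + I(21, 5))*q(23, A) = (305 + (-3 + (17/5)/(21*5)))*(3*(-2) + 6*23) = (305 + (-3 + (17/5)*(1/21)*(1/5)))*(-6 + 138) = (305 + (-3 + 17/525))*132 = (305 - 1558/525)*132 = (158567/525)*132 = 6976948/175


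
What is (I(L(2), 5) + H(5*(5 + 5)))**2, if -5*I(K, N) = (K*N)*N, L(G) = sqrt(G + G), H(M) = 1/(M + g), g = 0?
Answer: 249001/2500 ≈ 99.600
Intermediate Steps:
H(M) = 1/M (H(M) = 1/(M + 0) = 1/M)
L(G) = sqrt(2)*sqrt(G) (L(G) = sqrt(2*G) = sqrt(2)*sqrt(G))
I(K, N) = -K*N**2/5 (I(K, N) = -K*N*N/5 = -K*N**2/5)
(I(L(2), 5) + H(5*(5 + 5)))**2 = (-1/5*sqrt(2)*sqrt(2)*5**2 + 1/(5*(5 + 5)))**2 = (-1/5*2*25 + 1/(5*10))**2 = (-10 + 1/50)**2 = (-499/50)**2 = 249001/2500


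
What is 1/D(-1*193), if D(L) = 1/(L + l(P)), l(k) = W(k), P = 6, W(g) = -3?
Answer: -196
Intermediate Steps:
l(k) = -3
D(L) = 1/(-3 + L) (D(L) = 1/(L - 3) = 1/(-3 + L))
1/D(-1*193) = 1/(1/(-3 - 1*193)) = 1/(1/(-3 - 193)) = 1/(1/(-196)) = 1/(-1/196) = -196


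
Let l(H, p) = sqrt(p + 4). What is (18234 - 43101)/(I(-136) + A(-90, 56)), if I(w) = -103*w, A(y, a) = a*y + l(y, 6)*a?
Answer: -9291969/3349736 + 58023*sqrt(10)/3349736 ≈ -2.7192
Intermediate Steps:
l(H, p) = sqrt(4 + p)
A(y, a) = a*y + a*sqrt(10) (A(y, a) = a*y + sqrt(4 + 6)*a = a*y + sqrt(10)*a = a*y + a*sqrt(10))
(18234 - 43101)/(I(-136) + A(-90, 56)) = (18234 - 43101)/(-103*(-136) + 56*(-90 + sqrt(10))) = -24867/(14008 + (-5040 + 56*sqrt(10))) = -24867/(8968 + 56*sqrt(10))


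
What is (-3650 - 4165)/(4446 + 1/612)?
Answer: -4782780/2720953 ≈ -1.7578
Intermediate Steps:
(-3650 - 4165)/(4446 + 1/612) = -7815/(4446 + 1/612) = -7815/2720953/612 = -7815*612/2720953 = -4782780/2720953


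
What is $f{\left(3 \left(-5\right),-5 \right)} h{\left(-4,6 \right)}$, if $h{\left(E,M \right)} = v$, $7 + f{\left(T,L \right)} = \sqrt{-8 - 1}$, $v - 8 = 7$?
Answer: $-105 + 45 i \approx -105.0 + 45.0 i$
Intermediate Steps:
$v = 15$ ($v = 8 + 7 = 15$)
$f{\left(T,L \right)} = -7 + 3 i$ ($f{\left(T,L \right)} = -7 + \sqrt{-8 - 1} = -7 + \sqrt{-9} = -7 + 3 i$)
$h{\left(E,M \right)} = 15$
$f{\left(3 \left(-5\right),-5 \right)} h{\left(-4,6 \right)} = \left(-7 + 3 i\right) 15 = -105 + 45 i$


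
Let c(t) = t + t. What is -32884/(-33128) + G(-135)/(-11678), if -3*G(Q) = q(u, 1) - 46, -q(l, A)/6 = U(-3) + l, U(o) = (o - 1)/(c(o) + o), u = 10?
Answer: 430671805/435227382 ≈ 0.98953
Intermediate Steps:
c(t) = 2*t
U(o) = (-1 + o)/(3*o) (U(o) = (o - 1)/(2*o + o) = (-1 + o)/((3*o)) = (-1 + o)*(1/(3*o)) = (-1 + o)/(3*o))
q(l, A) = -8/3 - 6*l (q(l, A) = -6*((⅓)*(-1 - 3)/(-3) + l) = -6*((⅓)*(-⅓)*(-4) + l) = -6*(4/9 + l) = -8/3 - 6*l)
G(Q) = 326/9 (G(Q) = -((-8/3 - 6*10) - 46)/3 = -((-8/3 - 60) - 46)/3 = -(-188/3 - 46)/3 = -⅓*(-326/3) = 326/9)
-32884/(-33128) + G(-135)/(-11678) = -32884/(-33128) + (326/9)/(-11678) = -32884*(-1/33128) + (326/9)*(-1/11678) = 8221/8282 - 163/52551 = 430671805/435227382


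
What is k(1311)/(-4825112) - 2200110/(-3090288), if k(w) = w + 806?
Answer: 110512864819/155322767836 ≈ 0.71150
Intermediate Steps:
k(w) = 806 + w
k(1311)/(-4825112) - 2200110/(-3090288) = (806 + 1311)/(-4825112) - 2200110/(-3090288) = 2117*(-1/4825112) - 2200110*(-1/3090288) = -2117/4825112 + 366685/515048 = 110512864819/155322767836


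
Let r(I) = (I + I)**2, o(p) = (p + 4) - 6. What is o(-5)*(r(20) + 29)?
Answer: -11403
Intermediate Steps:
o(p) = -2 + p (o(p) = (4 + p) - 6 = -2 + p)
r(I) = 4*I**2 (r(I) = (2*I)**2 = 4*I**2)
o(-5)*(r(20) + 29) = (-2 - 5)*(4*20**2 + 29) = -7*(4*400 + 29) = -7*(1600 + 29) = -7*1629 = -11403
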